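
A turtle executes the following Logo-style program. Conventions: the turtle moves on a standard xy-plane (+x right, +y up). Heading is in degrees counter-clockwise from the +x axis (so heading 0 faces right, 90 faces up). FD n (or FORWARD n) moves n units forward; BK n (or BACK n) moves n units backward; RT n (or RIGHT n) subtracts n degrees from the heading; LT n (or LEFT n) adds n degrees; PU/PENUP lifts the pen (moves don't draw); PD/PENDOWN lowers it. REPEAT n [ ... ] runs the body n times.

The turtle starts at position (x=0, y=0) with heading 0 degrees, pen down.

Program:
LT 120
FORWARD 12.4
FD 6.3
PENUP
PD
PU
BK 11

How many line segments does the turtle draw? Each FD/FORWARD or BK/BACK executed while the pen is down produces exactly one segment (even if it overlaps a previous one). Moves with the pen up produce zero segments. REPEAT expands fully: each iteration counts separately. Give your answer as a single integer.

Executing turtle program step by step:
Start: pos=(0,0), heading=0, pen down
LT 120: heading 0 -> 120
FD 12.4: (0,0) -> (-6.2,10.739) [heading=120, draw]
FD 6.3: (-6.2,10.739) -> (-9.35,16.195) [heading=120, draw]
PU: pen up
PD: pen down
PU: pen up
BK 11: (-9.35,16.195) -> (-3.85,6.668) [heading=120, move]
Final: pos=(-3.85,6.668), heading=120, 2 segment(s) drawn
Segments drawn: 2

Answer: 2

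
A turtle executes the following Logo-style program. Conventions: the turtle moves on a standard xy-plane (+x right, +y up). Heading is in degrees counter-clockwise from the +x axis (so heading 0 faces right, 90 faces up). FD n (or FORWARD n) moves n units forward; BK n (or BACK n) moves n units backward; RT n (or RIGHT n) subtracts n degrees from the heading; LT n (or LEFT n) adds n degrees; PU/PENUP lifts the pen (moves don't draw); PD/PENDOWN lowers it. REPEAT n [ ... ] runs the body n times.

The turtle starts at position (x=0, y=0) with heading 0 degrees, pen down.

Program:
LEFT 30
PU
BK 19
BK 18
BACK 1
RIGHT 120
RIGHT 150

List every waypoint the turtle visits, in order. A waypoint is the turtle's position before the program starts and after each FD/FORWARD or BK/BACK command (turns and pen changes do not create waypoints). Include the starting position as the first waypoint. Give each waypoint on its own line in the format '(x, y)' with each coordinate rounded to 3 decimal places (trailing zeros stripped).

Answer: (0, 0)
(-16.454, -9.5)
(-32.043, -18.5)
(-32.909, -19)

Derivation:
Executing turtle program step by step:
Start: pos=(0,0), heading=0, pen down
LT 30: heading 0 -> 30
PU: pen up
BK 19: (0,0) -> (-16.454,-9.5) [heading=30, move]
BK 18: (-16.454,-9.5) -> (-32.043,-18.5) [heading=30, move]
BK 1: (-32.043,-18.5) -> (-32.909,-19) [heading=30, move]
RT 120: heading 30 -> 270
RT 150: heading 270 -> 120
Final: pos=(-32.909,-19), heading=120, 0 segment(s) drawn
Waypoints (4 total):
(0, 0)
(-16.454, -9.5)
(-32.043, -18.5)
(-32.909, -19)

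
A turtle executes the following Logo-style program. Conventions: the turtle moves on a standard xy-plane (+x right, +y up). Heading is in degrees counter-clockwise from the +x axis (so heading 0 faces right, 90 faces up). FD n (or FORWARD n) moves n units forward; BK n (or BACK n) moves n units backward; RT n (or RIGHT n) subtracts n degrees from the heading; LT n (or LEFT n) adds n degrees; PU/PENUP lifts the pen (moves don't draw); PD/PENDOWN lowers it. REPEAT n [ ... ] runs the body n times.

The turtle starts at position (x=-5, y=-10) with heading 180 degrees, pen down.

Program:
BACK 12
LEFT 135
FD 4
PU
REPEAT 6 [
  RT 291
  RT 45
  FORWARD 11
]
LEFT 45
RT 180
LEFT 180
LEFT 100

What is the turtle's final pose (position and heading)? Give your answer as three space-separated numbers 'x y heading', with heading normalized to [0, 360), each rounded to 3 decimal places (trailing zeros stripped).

Executing turtle program step by step:
Start: pos=(-5,-10), heading=180, pen down
BK 12: (-5,-10) -> (7,-10) [heading=180, draw]
LT 135: heading 180 -> 315
FD 4: (7,-10) -> (9.828,-12.828) [heading=315, draw]
PU: pen up
REPEAT 6 [
  -- iteration 1/6 --
  RT 291: heading 315 -> 24
  RT 45: heading 24 -> 339
  FD 11: (9.828,-12.828) -> (20.098,-16.77) [heading=339, move]
  -- iteration 2/6 --
  RT 291: heading 339 -> 48
  RT 45: heading 48 -> 3
  FD 11: (20.098,-16.77) -> (31.083,-16.195) [heading=3, move]
  -- iteration 3/6 --
  RT 291: heading 3 -> 72
  RT 45: heading 72 -> 27
  FD 11: (31.083,-16.195) -> (40.884,-11.201) [heading=27, move]
  -- iteration 4/6 --
  RT 291: heading 27 -> 96
  RT 45: heading 96 -> 51
  FD 11: (40.884,-11.201) -> (47.806,-2.652) [heading=51, move]
  -- iteration 5/6 --
  RT 291: heading 51 -> 120
  RT 45: heading 120 -> 75
  FD 11: (47.806,-2.652) -> (50.653,7.973) [heading=75, move]
  -- iteration 6/6 --
  RT 291: heading 75 -> 144
  RT 45: heading 144 -> 99
  FD 11: (50.653,7.973) -> (48.933,18.837) [heading=99, move]
]
LT 45: heading 99 -> 144
RT 180: heading 144 -> 324
LT 180: heading 324 -> 144
LT 100: heading 144 -> 244
Final: pos=(48.933,18.837), heading=244, 2 segment(s) drawn

Answer: 48.933 18.837 244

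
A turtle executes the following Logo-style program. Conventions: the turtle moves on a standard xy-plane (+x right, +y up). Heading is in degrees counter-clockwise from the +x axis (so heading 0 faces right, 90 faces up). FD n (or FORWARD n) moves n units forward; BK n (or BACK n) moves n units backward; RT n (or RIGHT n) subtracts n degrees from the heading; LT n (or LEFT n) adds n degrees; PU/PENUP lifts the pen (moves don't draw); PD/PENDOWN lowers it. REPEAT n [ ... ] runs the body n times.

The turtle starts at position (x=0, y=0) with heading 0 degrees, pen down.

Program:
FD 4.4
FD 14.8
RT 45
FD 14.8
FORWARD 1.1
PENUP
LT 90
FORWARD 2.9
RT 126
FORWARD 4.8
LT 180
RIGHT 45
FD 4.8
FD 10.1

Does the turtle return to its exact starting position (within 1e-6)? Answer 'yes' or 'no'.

Answer: no

Derivation:
Executing turtle program step by step:
Start: pos=(0,0), heading=0, pen down
FD 4.4: (0,0) -> (4.4,0) [heading=0, draw]
FD 14.8: (4.4,0) -> (19.2,0) [heading=0, draw]
RT 45: heading 0 -> 315
FD 14.8: (19.2,0) -> (29.665,-10.465) [heading=315, draw]
FD 1.1: (29.665,-10.465) -> (30.443,-11.243) [heading=315, draw]
PU: pen up
LT 90: heading 315 -> 45
FD 2.9: (30.443,-11.243) -> (32.494,-9.192) [heading=45, move]
RT 126: heading 45 -> 279
FD 4.8: (32.494,-9.192) -> (33.244,-13.933) [heading=279, move]
LT 180: heading 279 -> 99
RT 45: heading 99 -> 54
FD 4.8: (33.244,-13.933) -> (36.066,-10.05) [heading=54, move]
FD 10.1: (36.066,-10.05) -> (42.002,-1.879) [heading=54, move]
Final: pos=(42.002,-1.879), heading=54, 4 segment(s) drawn

Start position: (0, 0)
Final position: (42.002, -1.879)
Distance = 42.044; >= 1e-6 -> NOT closed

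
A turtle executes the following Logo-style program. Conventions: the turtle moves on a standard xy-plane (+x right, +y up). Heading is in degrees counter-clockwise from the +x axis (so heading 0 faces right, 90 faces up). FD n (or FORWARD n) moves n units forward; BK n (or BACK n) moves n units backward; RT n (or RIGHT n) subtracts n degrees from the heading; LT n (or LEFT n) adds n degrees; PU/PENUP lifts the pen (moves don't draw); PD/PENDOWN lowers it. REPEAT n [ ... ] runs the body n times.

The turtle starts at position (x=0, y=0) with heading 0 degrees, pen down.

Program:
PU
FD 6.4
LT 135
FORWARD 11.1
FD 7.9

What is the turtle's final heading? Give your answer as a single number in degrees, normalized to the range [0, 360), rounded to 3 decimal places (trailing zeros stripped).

Answer: 135

Derivation:
Executing turtle program step by step:
Start: pos=(0,0), heading=0, pen down
PU: pen up
FD 6.4: (0,0) -> (6.4,0) [heading=0, move]
LT 135: heading 0 -> 135
FD 11.1: (6.4,0) -> (-1.449,7.849) [heading=135, move]
FD 7.9: (-1.449,7.849) -> (-7.035,13.435) [heading=135, move]
Final: pos=(-7.035,13.435), heading=135, 0 segment(s) drawn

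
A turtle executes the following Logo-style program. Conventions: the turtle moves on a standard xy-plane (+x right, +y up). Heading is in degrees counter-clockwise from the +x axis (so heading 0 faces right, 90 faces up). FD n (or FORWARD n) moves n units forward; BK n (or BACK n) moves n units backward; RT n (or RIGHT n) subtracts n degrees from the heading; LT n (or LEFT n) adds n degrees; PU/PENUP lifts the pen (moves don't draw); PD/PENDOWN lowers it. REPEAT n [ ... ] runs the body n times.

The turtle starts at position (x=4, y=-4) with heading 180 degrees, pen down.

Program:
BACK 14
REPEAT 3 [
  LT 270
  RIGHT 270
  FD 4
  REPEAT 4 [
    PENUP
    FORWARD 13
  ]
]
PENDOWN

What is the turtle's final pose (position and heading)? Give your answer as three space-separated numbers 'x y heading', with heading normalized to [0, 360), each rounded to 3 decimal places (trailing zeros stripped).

Executing turtle program step by step:
Start: pos=(4,-4), heading=180, pen down
BK 14: (4,-4) -> (18,-4) [heading=180, draw]
REPEAT 3 [
  -- iteration 1/3 --
  LT 270: heading 180 -> 90
  RT 270: heading 90 -> 180
  FD 4: (18,-4) -> (14,-4) [heading=180, draw]
  REPEAT 4 [
    -- iteration 1/4 --
    PU: pen up
    FD 13: (14,-4) -> (1,-4) [heading=180, move]
    -- iteration 2/4 --
    PU: pen up
    FD 13: (1,-4) -> (-12,-4) [heading=180, move]
    -- iteration 3/4 --
    PU: pen up
    FD 13: (-12,-4) -> (-25,-4) [heading=180, move]
    -- iteration 4/4 --
    PU: pen up
    FD 13: (-25,-4) -> (-38,-4) [heading=180, move]
  ]
  -- iteration 2/3 --
  LT 270: heading 180 -> 90
  RT 270: heading 90 -> 180
  FD 4: (-38,-4) -> (-42,-4) [heading=180, move]
  REPEAT 4 [
    -- iteration 1/4 --
    PU: pen up
    FD 13: (-42,-4) -> (-55,-4) [heading=180, move]
    -- iteration 2/4 --
    PU: pen up
    FD 13: (-55,-4) -> (-68,-4) [heading=180, move]
    -- iteration 3/4 --
    PU: pen up
    FD 13: (-68,-4) -> (-81,-4) [heading=180, move]
    -- iteration 4/4 --
    PU: pen up
    FD 13: (-81,-4) -> (-94,-4) [heading=180, move]
  ]
  -- iteration 3/3 --
  LT 270: heading 180 -> 90
  RT 270: heading 90 -> 180
  FD 4: (-94,-4) -> (-98,-4) [heading=180, move]
  REPEAT 4 [
    -- iteration 1/4 --
    PU: pen up
    FD 13: (-98,-4) -> (-111,-4) [heading=180, move]
    -- iteration 2/4 --
    PU: pen up
    FD 13: (-111,-4) -> (-124,-4) [heading=180, move]
    -- iteration 3/4 --
    PU: pen up
    FD 13: (-124,-4) -> (-137,-4) [heading=180, move]
    -- iteration 4/4 --
    PU: pen up
    FD 13: (-137,-4) -> (-150,-4) [heading=180, move]
  ]
]
PD: pen down
Final: pos=(-150,-4), heading=180, 2 segment(s) drawn

Answer: -150 -4 180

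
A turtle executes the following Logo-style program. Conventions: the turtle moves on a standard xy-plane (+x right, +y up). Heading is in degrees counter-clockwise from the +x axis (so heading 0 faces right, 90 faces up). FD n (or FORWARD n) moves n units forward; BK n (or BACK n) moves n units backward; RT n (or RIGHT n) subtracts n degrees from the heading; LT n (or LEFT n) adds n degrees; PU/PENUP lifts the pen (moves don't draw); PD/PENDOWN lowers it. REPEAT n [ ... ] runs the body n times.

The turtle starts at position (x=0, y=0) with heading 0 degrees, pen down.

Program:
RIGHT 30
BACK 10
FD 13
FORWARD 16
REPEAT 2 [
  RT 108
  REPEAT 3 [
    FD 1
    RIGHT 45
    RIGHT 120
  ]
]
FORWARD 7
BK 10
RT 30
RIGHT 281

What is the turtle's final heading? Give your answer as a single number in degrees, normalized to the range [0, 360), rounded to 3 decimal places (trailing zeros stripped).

Answer: 253

Derivation:
Executing turtle program step by step:
Start: pos=(0,0), heading=0, pen down
RT 30: heading 0 -> 330
BK 10: (0,0) -> (-8.66,5) [heading=330, draw]
FD 13: (-8.66,5) -> (2.598,-1.5) [heading=330, draw]
FD 16: (2.598,-1.5) -> (16.454,-9.5) [heading=330, draw]
REPEAT 2 [
  -- iteration 1/2 --
  RT 108: heading 330 -> 222
  REPEAT 3 [
    -- iteration 1/3 --
    FD 1: (16.454,-9.5) -> (15.711,-10.169) [heading=222, draw]
    RT 45: heading 222 -> 177
    RT 120: heading 177 -> 57
    -- iteration 2/3 --
    FD 1: (15.711,-10.169) -> (16.256,-9.33) [heading=57, draw]
    RT 45: heading 57 -> 12
    RT 120: heading 12 -> 252
    -- iteration 3/3 --
    FD 1: (16.256,-9.33) -> (15.947,-10.282) [heading=252, draw]
    RT 45: heading 252 -> 207
    RT 120: heading 207 -> 87
  ]
  -- iteration 2/2 --
  RT 108: heading 87 -> 339
  REPEAT 3 [
    -- iteration 1/3 --
    FD 1: (15.947,-10.282) -> (16.881,-10.64) [heading=339, draw]
    RT 45: heading 339 -> 294
    RT 120: heading 294 -> 174
    -- iteration 2/3 --
    FD 1: (16.881,-10.64) -> (15.886,-10.535) [heading=174, draw]
    RT 45: heading 174 -> 129
    RT 120: heading 129 -> 9
    -- iteration 3/3 --
    FD 1: (15.886,-10.535) -> (16.874,-10.379) [heading=9, draw]
    RT 45: heading 9 -> 324
    RT 120: heading 324 -> 204
  ]
]
FD 7: (16.874,-10.379) -> (10.479,-13.226) [heading=204, draw]
BK 10: (10.479,-13.226) -> (19.614,-9.159) [heading=204, draw]
RT 30: heading 204 -> 174
RT 281: heading 174 -> 253
Final: pos=(19.614,-9.159), heading=253, 11 segment(s) drawn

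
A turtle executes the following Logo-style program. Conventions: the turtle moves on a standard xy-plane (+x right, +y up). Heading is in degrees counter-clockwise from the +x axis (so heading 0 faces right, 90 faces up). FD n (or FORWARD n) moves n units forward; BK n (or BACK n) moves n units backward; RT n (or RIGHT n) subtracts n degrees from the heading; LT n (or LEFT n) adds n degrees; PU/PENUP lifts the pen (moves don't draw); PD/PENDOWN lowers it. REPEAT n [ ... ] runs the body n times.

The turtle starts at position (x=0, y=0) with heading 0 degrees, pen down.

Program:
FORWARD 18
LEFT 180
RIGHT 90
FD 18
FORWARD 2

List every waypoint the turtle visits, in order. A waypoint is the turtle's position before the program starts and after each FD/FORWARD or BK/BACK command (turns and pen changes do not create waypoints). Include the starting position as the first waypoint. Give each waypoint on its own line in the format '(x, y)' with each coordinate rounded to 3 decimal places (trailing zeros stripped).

Answer: (0, 0)
(18, 0)
(18, 18)
(18, 20)

Derivation:
Executing turtle program step by step:
Start: pos=(0,0), heading=0, pen down
FD 18: (0,0) -> (18,0) [heading=0, draw]
LT 180: heading 0 -> 180
RT 90: heading 180 -> 90
FD 18: (18,0) -> (18,18) [heading=90, draw]
FD 2: (18,18) -> (18,20) [heading=90, draw]
Final: pos=(18,20), heading=90, 3 segment(s) drawn
Waypoints (4 total):
(0, 0)
(18, 0)
(18, 18)
(18, 20)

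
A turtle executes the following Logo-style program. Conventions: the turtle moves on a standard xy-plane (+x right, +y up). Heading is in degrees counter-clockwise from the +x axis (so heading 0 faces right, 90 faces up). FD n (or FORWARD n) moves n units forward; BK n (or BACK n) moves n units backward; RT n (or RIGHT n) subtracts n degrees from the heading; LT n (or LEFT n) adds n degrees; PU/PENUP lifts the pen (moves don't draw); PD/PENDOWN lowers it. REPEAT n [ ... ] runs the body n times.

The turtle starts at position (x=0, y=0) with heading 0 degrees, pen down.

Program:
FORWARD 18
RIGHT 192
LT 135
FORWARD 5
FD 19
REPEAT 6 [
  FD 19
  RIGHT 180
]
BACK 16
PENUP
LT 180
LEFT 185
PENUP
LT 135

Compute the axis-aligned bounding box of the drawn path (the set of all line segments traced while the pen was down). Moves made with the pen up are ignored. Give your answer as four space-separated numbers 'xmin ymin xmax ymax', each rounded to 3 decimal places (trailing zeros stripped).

Executing turtle program step by step:
Start: pos=(0,0), heading=0, pen down
FD 18: (0,0) -> (18,0) [heading=0, draw]
RT 192: heading 0 -> 168
LT 135: heading 168 -> 303
FD 5: (18,0) -> (20.723,-4.193) [heading=303, draw]
FD 19: (20.723,-4.193) -> (31.071,-20.128) [heading=303, draw]
REPEAT 6 [
  -- iteration 1/6 --
  FD 19: (31.071,-20.128) -> (41.419,-36.063) [heading=303, draw]
  RT 180: heading 303 -> 123
  -- iteration 2/6 --
  FD 19: (41.419,-36.063) -> (31.071,-20.128) [heading=123, draw]
  RT 180: heading 123 -> 303
  -- iteration 3/6 --
  FD 19: (31.071,-20.128) -> (41.419,-36.063) [heading=303, draw]
  RT 180: heading 303 -> 123
  -- iteration 4/6 --
  FD 19: (41.419,-36.063) -> (31.071,-20.128) [heading=123, draw]
  RT 180: heading 123 -> 303
  -- iteration 5/6 --
  FD 19: (31.071,-20.128) -> (41.419,-36.063) [heading=303, draw]
  RT 180: heading 303 -> 123
  -- iteration 6/6 --
  FD 19: (41.419,-36.063) -> (31.071,-20.128) [heading=123, draw]
  RT 180: heading 123 -> 303
]
BK 16: (31.071,-20.128) -> (22.357,-6.709) [heading=303, draw]
PU: pen up
LT 180: heading 303 -> 123
LT 185: heading 123 -> 308
PU: pen up
LT 135: heading 308 -> 83
Final: pos=(22.357,-6.709), heading=83, 10 segment(s) drawn

Segment endpoints: x in {0, 18, 20.723, 22.357, 31.071, 31.071, 31.071, 41.419, 41.419}, y in {-36.063, -20.128, -20.128, -20.128, -6.709, -4.193, 0}
xmin=0, ymin=-36.063, xmax=41.419, ymax=0

Answer: 0 -36.063 41.419 0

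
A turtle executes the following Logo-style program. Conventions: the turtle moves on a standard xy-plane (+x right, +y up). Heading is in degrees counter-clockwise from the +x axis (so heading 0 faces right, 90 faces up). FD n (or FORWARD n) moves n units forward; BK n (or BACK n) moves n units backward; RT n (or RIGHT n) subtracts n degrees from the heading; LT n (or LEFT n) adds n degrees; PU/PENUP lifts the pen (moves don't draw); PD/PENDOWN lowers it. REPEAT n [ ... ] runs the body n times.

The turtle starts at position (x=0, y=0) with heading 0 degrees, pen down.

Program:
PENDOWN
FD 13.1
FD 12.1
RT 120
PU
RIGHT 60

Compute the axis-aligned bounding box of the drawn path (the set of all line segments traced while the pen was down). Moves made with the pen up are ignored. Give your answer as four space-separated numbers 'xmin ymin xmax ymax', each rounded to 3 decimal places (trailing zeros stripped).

Answer: 0 0 25.2 0

Derivation:
Executing turtle program step by step:
Start: pos=(0,0), heading=0, pen down
PD: pen down
FD 13.1: (0,0) -> (13.1,0) [heading=0, draw]
FD 12.1: (13.1,0) -> (25.2,0) [heading=0, draw]
RT 120: heading 0 -> 240
PU: pen up
RT 60: heading 240 -> 180
Final: pos=(25.2,0), heading=180, 2 segment(s) drawn

Segment endpoints: x in {0, 13.1, 25.2}, y in {0}
xmin=0, ymin=0, xmax=25.2, ymax=0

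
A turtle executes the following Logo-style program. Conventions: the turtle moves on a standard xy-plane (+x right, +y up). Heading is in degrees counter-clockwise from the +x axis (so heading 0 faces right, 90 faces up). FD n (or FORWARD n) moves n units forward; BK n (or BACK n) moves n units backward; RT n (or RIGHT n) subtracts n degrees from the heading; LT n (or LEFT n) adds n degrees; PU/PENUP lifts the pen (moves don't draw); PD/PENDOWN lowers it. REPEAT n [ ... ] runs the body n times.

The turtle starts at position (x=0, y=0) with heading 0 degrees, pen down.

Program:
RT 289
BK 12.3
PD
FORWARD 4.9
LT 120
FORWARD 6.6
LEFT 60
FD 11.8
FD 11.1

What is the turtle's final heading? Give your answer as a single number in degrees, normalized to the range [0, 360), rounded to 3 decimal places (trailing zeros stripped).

Answer: 251

Derivation:
Executing turtle program step by step:
Start: pos=(0,0), heading=0, pen down
RT 289: heading 0 -> 71
BK 12.3: (0,0) -> (-4.004,-11.63) [heading=71, draw]
PD: pen down
FD 4.9: (-4.004,-11.63) -> (-2.409,-6.997) [heading=71, draw]
LT 120: heading 71 -> 191
FD 6.6: (-2.409,-6.997) -> (-8.888,-8.256) [heading=191, draw]
LT 60: heading 191 -> 251
FD 11.8: (-8.888,-8.256) -> (-12.73,-19.413) [heading=251, draw]
FD 11.1: (-12.73,-19.413) -> (-16.343,-29.909) [heading=251, draw]
Final: pos=(-16.343,-29.909), heading=251, 5 segment(s) drawn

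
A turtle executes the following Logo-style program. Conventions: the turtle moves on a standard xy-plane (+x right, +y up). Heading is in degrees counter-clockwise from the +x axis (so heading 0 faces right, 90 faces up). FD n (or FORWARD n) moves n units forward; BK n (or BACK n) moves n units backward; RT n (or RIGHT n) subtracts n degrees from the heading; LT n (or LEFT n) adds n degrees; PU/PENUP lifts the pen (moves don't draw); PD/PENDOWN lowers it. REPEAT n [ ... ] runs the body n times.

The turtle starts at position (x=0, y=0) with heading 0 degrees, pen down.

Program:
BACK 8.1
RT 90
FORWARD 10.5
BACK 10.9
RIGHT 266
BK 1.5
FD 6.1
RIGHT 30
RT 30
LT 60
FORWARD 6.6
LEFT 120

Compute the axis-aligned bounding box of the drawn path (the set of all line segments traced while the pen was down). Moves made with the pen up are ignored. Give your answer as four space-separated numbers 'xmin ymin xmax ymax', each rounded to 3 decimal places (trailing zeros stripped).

Answer: -9.596 -10.5 3.073 1.181

Derivation:
Executing turtle program step by step:
Start: pos=(0,0), heading=0, pen down
BK 8.1: (0,0) -> (-8.1,0) [heading=0, draw]
RT 90: heading 0 -> 270
FD 10.5: (-8.1,0) -> (-8.1,-10.5) [heading=270, draw]
BK 10.9: (-8.1,-10.5) -> (-8.1,0.4) [heading=270, draw]
RT 266: heading 270 -> 4
BK 1.5: (-8.1,0.4) -> (-9.596,0.295) [heading=4, draw]
FD 6.1: (-9.596,0.295) -> (-3.511,0.721) [heading=4, draw]
RT 30: heading 4 -> 334
RT 30: heading 334 -> 304
LT 60: heading 304 -> 4
FD 6.6: (-3.511,0.721) -> (3.073,1.181) [heading=4, draw]
LT 120: heading 4 -> 124
Final: pos=(3.073,1.181), heading=124, 6 segment(s) drawn

Segment endpoints: x in {-9.596, -8.1, -3.511, 0, 3.073}, y in {-10.5, 0, 0.295, 0.4, 0.721, 1.181}
xmin=-9.596, ymin=-10.5, xmax=3.073, ymax=1.181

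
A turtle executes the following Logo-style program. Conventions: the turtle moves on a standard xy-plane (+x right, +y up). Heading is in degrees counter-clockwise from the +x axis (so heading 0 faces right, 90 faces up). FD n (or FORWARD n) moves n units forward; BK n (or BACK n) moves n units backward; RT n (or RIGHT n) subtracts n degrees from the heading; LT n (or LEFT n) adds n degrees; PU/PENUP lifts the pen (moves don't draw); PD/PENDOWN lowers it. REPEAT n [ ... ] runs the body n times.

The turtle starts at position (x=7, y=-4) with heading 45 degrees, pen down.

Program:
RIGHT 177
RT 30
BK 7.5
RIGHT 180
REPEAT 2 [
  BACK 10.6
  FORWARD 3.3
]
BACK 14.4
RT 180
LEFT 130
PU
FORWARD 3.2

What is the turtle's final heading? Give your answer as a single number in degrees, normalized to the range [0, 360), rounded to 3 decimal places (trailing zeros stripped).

Executing turtle program step by step:
Start: pos=(7,-4), heading=45, pen down
RT 177: heading 45 -> 228
RT 30: heading 228 -> 198
BK 7.5: (7,-4) -> (14.133,-1.682) [heading=198, draw]
RT 180: heading 198 -> 18
REPEAT 2 [
  -- iteration 1/2 --
  BK 10.6: (14.133,-1.682) -> (4.052,-4.958) [heading=18, draw]
  FD 3.3: (4.052,-4.958) -> (7.19,-3.938) [heading=18, draw]
  -- iteration 2/2 --
  BK 10.6: (7.19,-3.938) -> (-2.891,-7.214) [heading=18, draw]
  FD 3.3: (-2.891,-7.214) -> (0.247,-6.194) [heading=18, draw]
]
BK 14.4: (0.247,-6.194) -> (-13.448,-10.644) [heading=18, draw]
RT 180: heading 18 -> 198
LT 130: heading 198 -> 328
PU: pen up
FD 3.2: (-13.448,-10.644) -> (-10.734,-12.34) [heading=328, move]
Final: pos=(-10.734,-12.34), heading=328, 6 segment(s) drawn

Answer: 328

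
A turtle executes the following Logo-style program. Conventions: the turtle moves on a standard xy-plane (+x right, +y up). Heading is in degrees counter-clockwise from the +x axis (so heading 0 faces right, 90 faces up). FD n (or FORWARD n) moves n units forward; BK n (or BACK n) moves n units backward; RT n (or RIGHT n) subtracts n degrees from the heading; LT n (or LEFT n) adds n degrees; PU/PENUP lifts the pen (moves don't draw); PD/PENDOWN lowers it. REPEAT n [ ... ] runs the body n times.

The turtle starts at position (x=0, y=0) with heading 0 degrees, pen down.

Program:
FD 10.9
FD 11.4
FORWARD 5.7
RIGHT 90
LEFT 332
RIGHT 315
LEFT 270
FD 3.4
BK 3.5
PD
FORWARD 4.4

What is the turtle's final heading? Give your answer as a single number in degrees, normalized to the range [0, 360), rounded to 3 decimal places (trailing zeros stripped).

Answer: 197

Derivation:
Executing turtle program step by step:
Start: pos=(0,0), heading=0, pen down
FD 10.9: (0,0) -> (10.9,0) [heading=0, draw]
FD 11.4: (10.9,0) -> (22.3,0) [heading=0, draw]
FD 5.7: (22.3,0) -> (28,0) [heading=0, draw]
RT 90: heading 0 -> 270
LT 332: heading 270 -> 242
RT 315: heading 242 -> 287
LT 270: heading 287 -> 197
FD 3.4: (28,0) -> (24.749,-0.994) [heading=197, draw]
BK 3.5: (24.749,-0.994) -> (28.096,0.029) [heading=197, draw]
PD: pen down
FD 4.4: (28.096,0.029) -> (23.888,-1.257) [heading=197, draw]
Final: pos=(23.888,-1.257), heading=197, 6 segment(s) drawn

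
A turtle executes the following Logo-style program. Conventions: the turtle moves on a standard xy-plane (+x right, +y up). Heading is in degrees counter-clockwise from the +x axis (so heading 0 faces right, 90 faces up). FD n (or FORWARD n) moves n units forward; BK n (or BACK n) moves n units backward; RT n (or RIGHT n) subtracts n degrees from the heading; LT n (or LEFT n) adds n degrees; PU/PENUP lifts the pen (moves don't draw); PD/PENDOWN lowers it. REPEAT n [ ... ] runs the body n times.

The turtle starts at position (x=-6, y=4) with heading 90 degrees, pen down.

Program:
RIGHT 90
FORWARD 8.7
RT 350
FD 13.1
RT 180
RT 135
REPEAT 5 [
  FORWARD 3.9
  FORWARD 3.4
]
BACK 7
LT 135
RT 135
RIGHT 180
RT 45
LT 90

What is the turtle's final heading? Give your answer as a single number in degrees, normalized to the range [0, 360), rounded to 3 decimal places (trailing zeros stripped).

Answer: 280

Derivation:
Executing turtle program step by step:
Start: pos=(-6,4), heading=90, pen down
RT 90: heading 90 -> 0
FD 8.7: (-6,4) -> (2.7,4) [heading=0, draw]
RT 350: heading 0 -> 10
FD 13.1: (2.7,4) -> (15.601,6.275) [heading=10, draw]
RT 180: heading 10 -> 190
RT 135: heading 190 -> 55
REPEAT 5 [
  -- iteration 1/5 --
  FD 3.9: (15.601,6.275) -> (17.838,9.469) [heading=55, draw]
  FD 3.4: (17.838,9.469) -> (19.788,12.255) [heading=55, draw]
  -- iteration 2/5 --
  FD 3.9: (19.788,12.255) -> (22.025,15.449) [heading=55, draw]
  FD 3.4: (22.025,15.449) -> (23.975,18.234) [heading=55, draw]
  -- iteration 3/5 --
  FD 3.9: (23.975,18.234) -> (26.212,21.429) [heading=55, draw]
  FD 3.4: (26.212,21.429) -> (28.162,24.214) [heading=55, draw]
  -- iteration 4/5 --
  FD 3.9: (28.162,24.214) -> (30.399,27.409) [heading=55, draw]
  FD 3.4: (30.399,27.409) -> (32.349,30.194) [heading=55, draw]
  -- iteration 5/5 --
  FD 3.9: (32.349,30.194) -> (34.586,33.389) [heading=55, draw]
  FD 3.4: (34.586,33.389) -> (36.537,36.174) [heading=55, draw]
]
BK 7: (36.537,36.174) -> (32.521,30.44) [heading=55, draw]
LT 135: heading 55 -> 190
RT 135: heading 190 -> 55
RT 180: heading 55 -> 235
RT 45: heading 235 -> 190
LT 90: heading 190 -> 280
Final: pos=(32.521,30.44), heading=280, 13 segment(s) drawn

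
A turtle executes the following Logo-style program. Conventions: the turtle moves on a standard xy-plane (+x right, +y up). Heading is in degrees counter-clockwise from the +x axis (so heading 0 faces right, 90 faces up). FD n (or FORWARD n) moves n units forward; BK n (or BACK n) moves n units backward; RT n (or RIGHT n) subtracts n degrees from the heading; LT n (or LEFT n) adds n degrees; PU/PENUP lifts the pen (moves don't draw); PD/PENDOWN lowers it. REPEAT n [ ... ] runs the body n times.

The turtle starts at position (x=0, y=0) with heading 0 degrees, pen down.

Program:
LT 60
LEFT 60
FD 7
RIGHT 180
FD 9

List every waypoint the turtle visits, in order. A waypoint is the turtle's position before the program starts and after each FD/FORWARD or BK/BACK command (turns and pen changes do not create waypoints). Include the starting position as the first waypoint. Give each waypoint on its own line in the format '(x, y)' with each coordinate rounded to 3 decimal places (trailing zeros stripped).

Executing turtle program step by step:
Start: pos=(0,0), heading=0, pen down
LT 60: heading 0 -> 60
LT 60: heading 60 -> 120
FD 7: (0,0) -> (-3.5,6.062) [heading=120, draw]
RT 180: heading 120 -> 300
FD 9: (-3.5,6.062) -> (1,-1.732) [heading=300, draw]
Final: pos=(1,-1.732), heading=300, 2 segment(s) drawn
Waypoints (3 total):
(0, 0)
(-3.5, 6.062)
(1, -1.732)

Answer: (0, 0)
(-3.5, 6.062)
(1, -1.732)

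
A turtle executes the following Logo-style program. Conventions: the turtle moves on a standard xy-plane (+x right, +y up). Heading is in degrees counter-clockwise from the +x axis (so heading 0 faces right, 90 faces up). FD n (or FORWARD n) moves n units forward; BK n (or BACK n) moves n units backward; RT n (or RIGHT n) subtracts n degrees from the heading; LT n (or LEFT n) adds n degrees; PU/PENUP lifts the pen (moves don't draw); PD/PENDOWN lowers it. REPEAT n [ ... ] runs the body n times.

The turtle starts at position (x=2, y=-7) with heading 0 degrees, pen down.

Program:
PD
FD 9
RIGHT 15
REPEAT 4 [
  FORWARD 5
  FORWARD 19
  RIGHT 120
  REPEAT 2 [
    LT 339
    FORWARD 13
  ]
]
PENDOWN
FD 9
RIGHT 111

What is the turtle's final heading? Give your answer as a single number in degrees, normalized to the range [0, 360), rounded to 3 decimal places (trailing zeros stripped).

Answer: 306

Derivation:
Executing turtle program step by step:
Start: pos=(2,-7), heading=0, pen down
PD: pen down
FD 9: (2,-7) -> (11,-7) [heading=0, draw]
RT 15: heading 0 -> 345
REPEAT 4 [
  -- iteration 1/4 --
  FD 5: (11,-7) -> (15.83,-8.294) [heading=345, draw]
  FD 19: (15.83,-8.294) -> (34.182,-13.212) [heading=345, draw]
  RT 120: heading 345 -> 225
  REPEAT 2 [
    -- iteration 1/2 --
    LT 339: heading 225 -> 204
    FD 13: (34.182,-13.212) -> (22.306,-18.499) [heading=204, draw]
    -- iteration 2/2 --
    LT 339: heading 204 -> 183
    FD 13: (22.306,-18.499) -> (9.324,-19.18) [heading=183, draw]
  ]
  -- iteration 2/4 --
  FD 5: (9.324,-19.18) -> (4.331,-19.441) [heading=183, draw]
  FD 19: (4.331,-19.441) -> (-14.643,-20.436) [heading=183, draw]
  RT 120: heading 183 -> 63
  REPEAT 2 [
    -- iteration 1/2 --
    LT 339: heading 63 -> 42
    FD 13: (-14.643,-20.436) -> (-4.982,-11.737) [heading=42, draw]
    -- iteration 2/2 --
    LT 339: heading 42 -> 21
    FD 13: (-4.982,-11.737) -> (7.154,-7.078) [heading=21, draw]
  ]
  -- iteration 3/4 --
  FD 5: (7.154,-7.078) -> (11.822,-5.286) [heading=21, draw]
  FD 19: (11.822,-5.286) -> (29.56,1.523) [heading=21, draw]
  RT 120: heading 21 -> 261
  REPEAT 2 [
    -- iteration 1/2 --
    LT 339: heading 261 -> 240
    FD 13: (29.56,1.523) -> (23.06,-9.736) [heading=240, draw]
    -- iteration 2/2 --
    LT 339: heading 240 -> 219
    FD 13: (23.06,-9.736) -> (12.957,-17.917) [heading=219, draw]
  ]
  -- iteration 4/4 --
  FD 5: (12.957,-17.917) -> (9.072,-21.063) [heading=219, draw]
  FD 19: (9.072,-21.063) -> (-5.694,-33.021) [heading=219, draw]
  RT 120: heading 219 -> 99
  REPEAT 2 [
    -- iteration 1/2 --
    LT 339: heading 99 -> 78
    FD 13: (-5.694,-33.021) -> (-2.991,-20.305) [heading=78, draw]
    -- iteration 2/2 --
    LT 339: heading 78 -> 57
    FD 13: (-2.991,-20.305) -> (4.089,-9.402) [heading=57, draw]
  ]
]
PD: pen down
FD 9: (4.089,-9.402) -> (8.991,-1.854) [heading=57, draw]
RT 111: heading 57 -> 306
Final: pos=(8.991,-1.854), heading=306, 18 segment(s) drawn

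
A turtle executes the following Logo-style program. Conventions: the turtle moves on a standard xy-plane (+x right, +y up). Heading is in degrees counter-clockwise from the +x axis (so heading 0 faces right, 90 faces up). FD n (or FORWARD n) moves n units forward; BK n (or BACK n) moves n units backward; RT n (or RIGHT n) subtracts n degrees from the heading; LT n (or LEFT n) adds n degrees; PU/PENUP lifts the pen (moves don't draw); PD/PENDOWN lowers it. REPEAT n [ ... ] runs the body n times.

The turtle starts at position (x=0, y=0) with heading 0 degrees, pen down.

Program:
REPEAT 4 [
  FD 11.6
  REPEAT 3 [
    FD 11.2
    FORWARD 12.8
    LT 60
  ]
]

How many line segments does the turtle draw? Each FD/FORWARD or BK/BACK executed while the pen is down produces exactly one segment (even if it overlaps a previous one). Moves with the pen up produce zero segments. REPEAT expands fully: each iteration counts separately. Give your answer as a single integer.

Executing turtle program step by step:
Start: pos=(0,0), heading=0, pen down
REPEAT 4 [
  -- iteration 1/4 --
  FD 11.6: (0,0) -> (11.6,0) [heading=0, draw]
  REPEAT 3 [
    -- iteration 1/3 --
    FD 11.2: (11.6,0) -> (22.8,0) [heading=0, draw]
    FD 12.8: (22.8,0) -> (35.6,0) [heading=0, draw]
    LT 60: heading 0 -> 60
    -- iteration 2/3 --
    FD 11.2: (35.6,0) -> (41.2,9.699) [heading=60, draw]
    FD 12.8: (41.2,9.699) -> (47.6,20.785) [heading=60, draw]
    LT 60: heading 60 -> 120
    -- iteration 3/3 --
    FD 11.2: (47.6,20.785) -> (42,30.484) [heading=120, draw]
    FD 12.8: (42,30.484) -> (35.6,41.569) [heading=120, draw]
    LT 60: heading 120 -> 180
  ]
  -- iteration 2/4 --
  FD 11.6: (35.6,41.569) -> (24,41.569) [heading=180, draw]
  REPEAT 3 [
    -- iteration 1/3 --
    FD 11.2: (24,41.569) -> (12.8,41.569) [heading=180, draw]
    FD 12.8: (12.8,41.569) -> (0,41.569) [heading=180, draw]
    LT 60: heading 180 -> 240
    -- iteration 2/3 --
    FD 11.2: (0,41.569) -> (-5.6,31.87) [heading=240, draw]
    FD 12.8: (-5.6,31.87) -> (-12,20.785) [heading=240, draw]
    LT 60: heading 240 -> 300
    -- iteration 3/3 --
    FD 11.2: (-12,20.785) -> (-6.4,11.085) [heading=300, draw]
    FD 12.8: (-6.4,11.085) -> (0,0) [heading=300, draw]
    LT 60: heading 300 -> 0
  ]
  -- iteration 3/4 --
  FD 11.6: (0,0) -> (11.6,0) [heading=0, draw]
  REPEAT 3 [
    -- iteration 1/3 --
    FD 11.2: (11.6,0) -> (22.8,0) [heading=0, draw]
    FD 12.8: (22.8,0) -> (35.6,0) [heading=0, draw]
    LT 60: heading 0 -> 60
    -- iteration 2/3 --
    FD 11.2: (35.6,0) -> (41.2,9.699) [heading=60, draw]
    FD 12.8: (41.2,9.699) -> (47.6,20.785) [heading=60, draw]
    LT 60: heading 60 -> 120
    -- iteration 3/3 --
    FD 11.2: (47.6,20.785) -> (42,30.484) [heading=120, draw]
    FD 12.8: (42,30.484) -> (35.6,41.569) [heading=120, draw]
    LT 60: heading 120 -> 180
  ]
  -- iteration 4/4 --
  FD 11.6: (35.6,41.569) -> (24,41.569) [heading=180, draw]
  REPEAT 3 [
    -- iteration 1/3 --
    FD 11.2: (24,41.569) -> (12.8,41.569) [heading=180, draw]
    FD 12.8: (12.8,41.569) -> (0,41.569) [heading=180, draw]
    LT 60: heading 180 -> 240
    -- iteration 2/3 --
    FD 11.2: (0,41.569) -> (-5.6,31.87) [heading=240, draw]
    FD 12.8: (-5.6,31.87) -> (-12,20.785) [heading=240, draw]
    LT 60: heading 240 -> 300
    -- iteration 3/3 --
    FD 11.2: (-12,20.785) -> (-6.4,11.085) [heading=300, draw]
    FD 12.8: (-6.4,11.085) -> (0,0) [heading=300, draw]
    LT 60: heading 300 -> 0
  ]
]
Final: pos=(0,0), heading=0, 28 segment(s) drawn
Segments drawn: 28

Answer: 28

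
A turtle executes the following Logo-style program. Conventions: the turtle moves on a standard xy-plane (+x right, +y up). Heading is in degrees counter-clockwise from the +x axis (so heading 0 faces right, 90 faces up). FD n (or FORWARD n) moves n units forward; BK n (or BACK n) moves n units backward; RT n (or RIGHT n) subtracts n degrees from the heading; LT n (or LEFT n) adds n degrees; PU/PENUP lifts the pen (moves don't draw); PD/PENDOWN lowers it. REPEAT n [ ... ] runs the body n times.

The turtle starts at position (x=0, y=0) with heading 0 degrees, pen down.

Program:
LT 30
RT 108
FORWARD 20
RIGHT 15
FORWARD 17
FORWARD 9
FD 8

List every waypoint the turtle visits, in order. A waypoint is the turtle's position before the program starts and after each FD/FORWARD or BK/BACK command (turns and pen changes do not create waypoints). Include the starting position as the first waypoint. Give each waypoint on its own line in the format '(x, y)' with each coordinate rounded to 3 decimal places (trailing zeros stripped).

Executing turtle program step by step:
Start: pos=(0,0), heading=0, pen down
LT 30: heading 0 -> 30
RT 108: heading 30 -> 282
FD 20: (0,0) -> (4.158,-19.563) [heading=282, draw]
RT 15: heading 282 -> 267
FD 17: (4.158,-19.563) -> (3.269,-36.54) [heading=267, draw]
FD 9: (3.269,-36.54) -> (2.797,-45.527) [heading=267, draw]
FD 8: (2.797,-45.527) -> (2.379,-53.516) [heading=267, draw]
Final: pos=(2.379,-53.516), heading=267, 4 segment(s) drawn
Waypoints (5 total):
(0, 0)
(4.158, -19.563)
(3.269, -36.54)
(2.797, -45.527)
(2.379, -53.516)

Answer: (0, 0)
(4.158, -19.563)
(3.269, -36.54)
(2.797, -45.527)
(2.379, -53.516)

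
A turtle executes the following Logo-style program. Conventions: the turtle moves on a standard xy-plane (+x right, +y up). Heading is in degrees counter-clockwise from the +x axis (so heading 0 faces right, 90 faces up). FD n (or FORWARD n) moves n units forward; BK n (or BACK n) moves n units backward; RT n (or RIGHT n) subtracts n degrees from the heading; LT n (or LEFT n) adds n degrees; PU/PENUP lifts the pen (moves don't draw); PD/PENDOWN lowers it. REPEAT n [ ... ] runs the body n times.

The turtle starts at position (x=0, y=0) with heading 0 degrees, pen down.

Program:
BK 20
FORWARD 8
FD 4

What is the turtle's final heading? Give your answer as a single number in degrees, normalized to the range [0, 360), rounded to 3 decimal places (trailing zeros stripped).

Executing turtle program step by step:
Start: pos=(0,0), heading=0, pen down
BK 20: (0,0) -> (-20,0) [heading=0, draw]
FD 8: (-20,0) -> (-12,0) [heading=0, draw]
FD 4: (-12,0) -> (-8,0) [heading=0, draw]
Final: pos=(-8,0), heading=0, 3 segment(s) drawn

Answer: 0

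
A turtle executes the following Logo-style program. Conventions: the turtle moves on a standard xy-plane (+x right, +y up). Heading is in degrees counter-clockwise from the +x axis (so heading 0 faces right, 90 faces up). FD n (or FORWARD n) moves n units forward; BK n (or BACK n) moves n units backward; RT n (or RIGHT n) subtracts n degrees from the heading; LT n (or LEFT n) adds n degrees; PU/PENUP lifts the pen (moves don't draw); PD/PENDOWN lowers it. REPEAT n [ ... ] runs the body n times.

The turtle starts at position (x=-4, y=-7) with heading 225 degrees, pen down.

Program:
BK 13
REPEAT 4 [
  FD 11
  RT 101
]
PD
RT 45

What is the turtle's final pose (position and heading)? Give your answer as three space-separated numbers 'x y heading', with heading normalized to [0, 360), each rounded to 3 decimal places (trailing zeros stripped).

Answer: 3.676 -2.928 136

Derivation:
Executing turtle program step by step:
Start: pos=(-4,-7), heading=225, pen down
BK 13: (-4,-7) -> (5.192,2.192) [heading=225, draw]
REPEAT 4 [
  -- iteration 1/4 --
  FD 11: (5.192,2.192) -> (-2.586,-5.586) [heading=225, draw]
  RT 101: heading 225 -> 124
  -- iteration 2/4 --
  FD 11: (-2.586,-5.586) -> (-8.737,3.534) [heading=124, draw]
  RT 101: heading 124 -> 23
  -- iteration 3/4 --
  FD 11: (-8.737,3.534) -> (1.389,7.832) [heading=23, draw]
  RT 101: heading 23 -> 282
  -- iteration 4/4 --
  FD 11: (1.389,7.832) -> (3.676,-2.928) [heading=282, draw]
  RT 101: heading 282 -> 181
]
PD: pen down
RT 45: heading 181 -> 136
Final: pos=(3.676,-2.928), heading=136, 5 segment(s) drawn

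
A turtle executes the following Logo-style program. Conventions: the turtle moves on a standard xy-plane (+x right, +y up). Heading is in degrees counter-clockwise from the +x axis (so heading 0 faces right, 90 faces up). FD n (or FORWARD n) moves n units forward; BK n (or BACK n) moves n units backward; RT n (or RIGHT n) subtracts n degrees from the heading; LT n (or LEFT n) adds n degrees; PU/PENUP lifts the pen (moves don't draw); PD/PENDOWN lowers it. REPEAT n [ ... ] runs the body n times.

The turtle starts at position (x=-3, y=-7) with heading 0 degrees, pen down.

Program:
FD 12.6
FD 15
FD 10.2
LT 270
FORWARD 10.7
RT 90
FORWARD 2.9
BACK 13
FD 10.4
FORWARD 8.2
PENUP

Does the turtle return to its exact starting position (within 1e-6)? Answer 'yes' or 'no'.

Executing turtle program step by step:
Start: pos=(-3,-7), heading=0, pen down
FD 12.6: (-3,-7) -> (9.6,-7) [heading=0, draw]
FD 15: (9.6,-7) -> (24.6,-7) [heading=0, draw]
FD 10.2: (24.6,-7) -> (34.8,-7) [heading=0, draw]
LT 270: heading 0 -> 270
FD 10.7: (34.8,-7) -> (34.8,-17.7) [heading=270, draw]
RT 90: heading 270 -> 180
FD 2.9: (34.8,-17.7) -> (31.9,-17.7) [heading=180, draw]
BK 13: (31.9,-17.7) -> (44.9,-17.7) [heading=180, draw]
FD 10.4: (44.9,-17.7) -> (34.5,-17.7) [heading=180, draw]
FD 8.2: (34.5,-17.7) -> (26.3,-17.7) [heading=180, draw]
PU: pen up
Final: pos=(26.3,-17.7), heading=180, 8 segment(s) drawn

Start position: (-3, -7)
Final position: (26.3, -17.7)
Distance = 31.193; >= 1e-6 -> NOT closed

Answer: no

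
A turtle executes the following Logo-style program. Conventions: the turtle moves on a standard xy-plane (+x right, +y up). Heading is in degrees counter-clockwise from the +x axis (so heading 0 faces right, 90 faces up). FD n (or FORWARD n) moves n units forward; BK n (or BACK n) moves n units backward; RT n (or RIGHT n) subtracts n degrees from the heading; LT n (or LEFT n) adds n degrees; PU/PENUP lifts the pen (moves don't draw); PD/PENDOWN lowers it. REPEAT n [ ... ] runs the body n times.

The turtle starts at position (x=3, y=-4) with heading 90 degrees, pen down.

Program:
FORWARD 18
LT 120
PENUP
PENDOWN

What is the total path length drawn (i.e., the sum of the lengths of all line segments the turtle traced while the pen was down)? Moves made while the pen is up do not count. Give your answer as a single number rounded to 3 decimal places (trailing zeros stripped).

Answer: 18

Derivation:
Executing turtle program step by step:
Start: pos=(3,-4), heading=90, pen down
FD 18: (3,-4) -> (3,14) [heading=90, draw]
LT 120: heading 90 -> 210
PU: pen up
PD: pen down
Final: pos=(3,14), heading=210, 1 segment(s) drawn

Segment lengths:
  seg 1: (3,-4) -> (3,14), length = 18
Total = 18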